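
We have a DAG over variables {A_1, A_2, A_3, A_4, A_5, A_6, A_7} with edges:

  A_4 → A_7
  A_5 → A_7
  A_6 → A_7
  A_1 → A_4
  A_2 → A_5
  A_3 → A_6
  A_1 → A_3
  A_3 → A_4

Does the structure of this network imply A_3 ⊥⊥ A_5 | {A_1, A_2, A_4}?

We examine all 3 paths between A_3 and A_5:
Path 1: A_3 → A_6 → A_7 ← A_5
  A_7 is a collider here and neither A_7 nor any of its descendants is conditioned on, so the collider stays closed — the path is blocked at A_7.
Path 2: A_3 → A_4 → A_7 ← A_5
  A_4 is a chain here and A_4 is conditioned on, so the path is blocked at A_4.
Path 3: A_3 ← A_1 → A_4 → A_7 ← A_5
  A_1 is a fork here and A_1 is conditioned on, so the path is blocked at A_1.
All paths are blocked; A_3 ⊥ A_5 | {A_1, A_2, A_4} holds.

Yes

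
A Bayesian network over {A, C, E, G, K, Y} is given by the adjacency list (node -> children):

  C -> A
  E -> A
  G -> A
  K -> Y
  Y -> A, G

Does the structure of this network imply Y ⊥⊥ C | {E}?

2 paths connect Y and C; each must be blocked for d-separation to hold:
Path 1: Y → A ← C
  A is a collider here and neither A nor any of its descendants is conditioned on, so the collider stays closed — the path is blocked at A.
Path 2: Y → G → A ← C
  A is a collider here and neither A nor any of its descendants is conditioned on, so the collider stays closed — the path is blocked at A.
Every path is blocked, so Y and C are d-separated given {E}.

Yes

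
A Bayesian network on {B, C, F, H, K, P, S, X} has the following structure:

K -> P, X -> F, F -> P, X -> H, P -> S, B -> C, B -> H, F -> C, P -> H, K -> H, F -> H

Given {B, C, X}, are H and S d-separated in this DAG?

5 paths connect H and S; each must be blocked for d-separation to hold:
Path 1: H ← F → P → S
  F is a fork and F is not conditioned on; P is a chain and P is not conditioned on — no node blocks this path, so it is active.
Path 2: H ← X → F → P → S
  X is a fork here and X is conditioned on, so the path is blocked at X.
Path 3: H ← P → S
  P is a fork and P is not conditioned on — no node blocks this path, so it is active.
Path 4: H ← K → P → S
  K is a fork and K is not conditioned on; P is a chain and P is not conditioned on — no node blocks this path, so it is active.
Path 5: H ← B → C ← F → P → S
  B is a fork here and B is conditioned on, so the path is blocked at B.
At least one path is unblocked, so d-separation fails.

No — H and S are not d-separated given {B, C, X}.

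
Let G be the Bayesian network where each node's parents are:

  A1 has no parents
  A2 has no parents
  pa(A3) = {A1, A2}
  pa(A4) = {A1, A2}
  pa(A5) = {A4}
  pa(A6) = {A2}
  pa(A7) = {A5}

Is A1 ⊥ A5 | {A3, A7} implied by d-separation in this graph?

We examine all 2 paths between A1 and A5:
Path 1: A1 → A3 ← A2 → A4 → A5
  A3 is a collider and A3 is conditioned on, which opens it; A2 is a fork and A2 is not conditioned on; A4 is a chain and A4 is not conditioned on — no node blocks this path, so it is active.
Path 2: A1 → A4 → A5
  A4 is a chain and A4 is not conditioned on — no node blocks this path, so it is active.
Since the path A1 → A3 ← A2 → A4 → A5 is active, A1 and A5 are not d-separated given {A3, A7}.

No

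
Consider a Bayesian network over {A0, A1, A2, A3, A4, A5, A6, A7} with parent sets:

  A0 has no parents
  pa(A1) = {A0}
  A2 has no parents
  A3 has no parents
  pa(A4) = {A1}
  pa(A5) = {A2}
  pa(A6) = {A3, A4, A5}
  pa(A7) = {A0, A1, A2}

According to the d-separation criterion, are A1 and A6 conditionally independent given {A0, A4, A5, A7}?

There are 3 undirected paths between A1 and A6; checking each against the conditioning set {A0, A4, A5, A7}:
Path 1: A1 ← A0 → A7 ← A2 → A5 → A6
  A0 is a fork here and A0 is conditioned on, so the path is blocked at A0.
Path 2: A1 → A7 ← A2 → A5 → A6
  A5 is a chain here and A5 is conditioned on, so the path is blocked at A5.
Path 3: A1 → A4 → A6
  A4 is a chain here and A4 is conditioned on, so the path is blocked at A4.
Since every path is blocked, d-separation holds.

Yes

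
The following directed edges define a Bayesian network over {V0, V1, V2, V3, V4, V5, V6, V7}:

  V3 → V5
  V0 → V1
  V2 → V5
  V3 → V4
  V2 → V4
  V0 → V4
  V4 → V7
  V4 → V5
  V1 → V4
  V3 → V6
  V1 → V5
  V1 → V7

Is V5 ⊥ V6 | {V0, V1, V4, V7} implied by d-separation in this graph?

No

Enumerating the 6 paths from V5 to V6 and testing each for blocking by {V0, V1, V4, V7}:
Path 1: V5 ← V3 → V6
  V3 is a fork and V3 is not conditioned on — no node blocks this path, so it is active.
Path 2: V5 ← V4 ← V3 → V6
  V4 is a chain here and V4 is conditioned on, so the path is blocked at V4.
Path 3: V5 ← V1 → V4 ← V3 → V6
  V1 is a fork here and V1 is conditioned on, so the path is blocked at V1.
Path 4: V5 ← V1 → V7 ← V4 ← V3 → V6
  V1 is a fork here and V1 is conditioned on, so the path is blocked at V1.
Path 5: V5 ← V1 ← V0 → V4 ← V3 → V6
  V1 is a chain here and V1 is conditioned on, so the path is blocked at V1.
Path 6: V5 ← V2 → V4 ← V3 → V6
  V2 is a fork and V2 is not conditioned on; V4 is a collider and V4 is conditioned on, which opens it; V3 is a fork and V3 is not conditioned on — no node blocks this path, so it is active.
Because an active path exists, V5 and V6 are not d-separated.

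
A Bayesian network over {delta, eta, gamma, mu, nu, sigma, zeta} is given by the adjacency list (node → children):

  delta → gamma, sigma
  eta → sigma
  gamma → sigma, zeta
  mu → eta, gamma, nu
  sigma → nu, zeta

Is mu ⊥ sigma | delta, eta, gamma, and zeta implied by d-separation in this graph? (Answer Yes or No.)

There are 5 undirected paths between mu and sigma; checking each against the conditioning set {delta, eta, gamma, zeta}:
Path 1: mu → nu ← sigma
  nu is a collider here and neither nu nor any of its descendants is conditioned on, so the collider stays closed — the path is blocked at nu.
Path 2: mu → eta → sigma
  eta is a chain here and eta is conditioned on, so the path is blocked at eta.
Path 3: mu → gamma ← delta → sigma
  delta is a fork here and delta is conditioned on, so the path is blocked at delta.
Path 4: mu → gamma → sigma
  gamma is a chain here and gamma is conditioned on, so the path is blocked at gamma.
Path 5: mu → gamma → zeta ← sigma
  gamma is a chain here and gamma is conditioned on, so the path is blocked at gamma.
Every path is blocked, so mu and sigma are d-separated given {delta, eta, gamma, zeta}.

Yes — mu and sigma are d-separated given {delta, eta, gamma, zeta}.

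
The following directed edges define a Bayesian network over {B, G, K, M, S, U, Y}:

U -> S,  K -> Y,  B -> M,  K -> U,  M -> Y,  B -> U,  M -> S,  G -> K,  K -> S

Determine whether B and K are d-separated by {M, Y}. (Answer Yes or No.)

6 paths connect B and K; each must be blocked for d-separation to hold:
Path 1: B → U ← K
  U is a collider here and neither U nor any of its descendants is conditioned on, so the collider stays closed — the path is blocked at U.
Path 2: B → U → S ← K
  S is a collider here and neither S nor any of its descendants is conditioned on, so the collider stays closed — the path is blocked at S.
Path 3: B → U → S ← M → Y ← K
  S is a collider here and neither S nor any of its descendants is conditioned on, so the collider stays closed — the path is blocked at S.
Path 4: B → M → S ← K
  M is a chain here and M is conditioned on, so the path is blocked at M.
Path 5: B → M → S ← U ← K
  M is a chain here and M is conditioned on, so the path is blocked at M.
Path 6: B → M → Y ← K
  M is a chain here and M is conditioned on, so the path is blocked at M.
Since every path is blocked, d-separation holds.

Yes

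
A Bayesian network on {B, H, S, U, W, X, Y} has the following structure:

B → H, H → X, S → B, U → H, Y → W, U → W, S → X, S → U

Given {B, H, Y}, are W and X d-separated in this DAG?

No

Enumerating the 4 paths from W to X and testing each for blocking by {B, H, Y}:
Path 1: W ← U ← S → X
  U is a chain and U is not conditioned on; S is a fork and S is not conditioned on — no node blocks this path, so it is active.
Path 2: W ← U ← S → B → H → X
  B is a chain here and B is conditioned on, so the path is blocked at B.
Path 3: W ← U → H → X
  H is a chain here and H is conditioned on, so the path is blocked at H.
Path 4: W ← U → H ← B ← S → X
  B is a chain here and B is conditioned on, so the path is blocked at B.
At least one path is unblocked, so d-separation fails.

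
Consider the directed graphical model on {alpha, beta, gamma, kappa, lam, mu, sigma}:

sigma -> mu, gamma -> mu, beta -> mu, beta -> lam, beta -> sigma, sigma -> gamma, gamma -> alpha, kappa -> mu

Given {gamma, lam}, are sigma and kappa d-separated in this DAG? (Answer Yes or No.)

Yes — sigma and kappa are d-separated given {gamma, lam}.

3 paths connect sigma and kappa; each must be blocked for d-separation to hold:
Path 1: sigma → gamma → mu ← kappa
  gamma is a chain here and gamma is conditioned on, so the path is blocked at gamma.
Path 2: sigma → mu ← kappa
  mu is a collider here and neither mu nor any of its descendants is conditioned on, so the collider stays closed — the path is blocked at mu.
Path 3: sigma ← beta → mu ← kappa
  mu is a collider here and neither mu nor any of its descendants is conditioned on, so the collider stays closed — the path is blocked at mu.
Every path is blocked, so sigma and kappa are d-separated given {gamma, lam}.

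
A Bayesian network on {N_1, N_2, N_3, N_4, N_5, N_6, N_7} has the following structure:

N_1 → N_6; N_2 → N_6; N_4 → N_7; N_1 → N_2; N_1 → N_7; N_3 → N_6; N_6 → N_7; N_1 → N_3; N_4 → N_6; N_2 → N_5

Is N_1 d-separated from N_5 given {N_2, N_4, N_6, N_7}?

Enumerating the 5 paths from N_1 to N_5 and testing each for blocking by {N_2, N_4, N_6, N_7}:
  1. N_1 → N_7 ← N_4 → N_6 ← N_2 → N_5 — N_7:collider[open]; N_4:fork[blocks]; N_6:collider[open]; N_2:fork[blocks] ⇒ blocked
  2. N_1 → N_7 ← N_6 ← N_2 → N_5 — N_7:collider[open]; N_6:chain[blocks]; N_2:fork[blocks] ⇒ blocked
  3. N_1 → N_3 → N_6 ← N_2 → N_5 — N_3:chain[open]; N_6:collider[open]; N_2:fork[blocks] ⇒ blocked
  4. N_1 → N_6 ← N_2 → N_5 — N_6:collider[open]; N_2:fork[blocks] ⇒ blocked
  5. N_1 → N_2 → N_5 — N_2:chain[blocks] ⇒ blocked
All paths are blocked; N_1 ⊥ N_5 | {N_2, N_4, N_6, N_7} holds.

Yes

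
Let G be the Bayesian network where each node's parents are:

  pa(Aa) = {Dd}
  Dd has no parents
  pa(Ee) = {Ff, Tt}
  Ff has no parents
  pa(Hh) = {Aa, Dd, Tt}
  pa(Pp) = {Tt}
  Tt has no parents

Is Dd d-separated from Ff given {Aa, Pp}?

Enumerating the 2 paths from Dd to Ff and testing each for blocking by {Aa, Pp}:
  1. Dd → Aa → Hh ← Tt → Ee ← Ff — Aa:chain[blocks]; Hh:collider[blocks]; Tt:fork[open]; Ee:collider[blocks] ⇒ blocked
  2. Dd → Hh ← Tt → Ee ← Ff — Hh:collider[blocks]; Tt:fork[open]; Ee:collider[blocks] ⇒ blocked
Since every path is blocked, d-separation holds.

Yes — Dd and Ff are d-separated given {Aa, Pp}.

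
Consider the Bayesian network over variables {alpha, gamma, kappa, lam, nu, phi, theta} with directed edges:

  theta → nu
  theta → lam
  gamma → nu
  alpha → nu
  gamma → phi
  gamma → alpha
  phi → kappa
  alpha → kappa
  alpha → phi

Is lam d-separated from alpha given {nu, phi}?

No

There are 4 undirected paths between lam and alpha; checking each against the conditioning set {nu, phi}:
  1. lam ← theta → nu ← alpha — theta:fork[open]; nu:collider[open] ⇒ active
  2. lam ← theta → nu ← gamma → alpha — theta:fork[open]; nu:collider[open]; gamma:fork[open] ⇒ active
  3. lam ← theta → nu ← gamma → phi ← alpha — theta:fork[open]; nu:collider[open]; gamma:fork[open]; phi:collider[open] ⇒ active
  4. lam ← theta → nu ← gamma → phi → kappa ← alpha — theta:fork[open]; nu:collider[open]; gamma:fork[open]; phi:chain[blocks]; kappa:collider[blocks] ⇒ blocked
At least one path is unblocked, so d-separation fails.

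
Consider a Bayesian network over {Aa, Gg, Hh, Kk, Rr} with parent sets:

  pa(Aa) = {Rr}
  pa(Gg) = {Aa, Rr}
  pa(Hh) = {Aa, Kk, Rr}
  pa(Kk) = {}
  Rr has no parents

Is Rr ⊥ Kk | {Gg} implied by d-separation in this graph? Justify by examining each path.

Yes — Rr and Kk are d-separated given {Gg}.

3 paths connect Rr and Kk; each must be blocked for d-separation to hold:
Path 1: Rr → Gg ← Aa → Hh ← Kk
  Hh is a collider here and neither Hh nor any of its descendants is conditioned on, so the collider stays closed — the path is blocked at Hh.
Path 2: Rr → Hh ← Kk
  Hh is a collider here and neither Hh nor any of its descendants is conditioned on, so the collider stays closed — the path is blocked at Hh.
Path 3: Rr → Aa → Hh ← Kk
  Hh is a collider here and neither Hh nor any of its descendants is conditioned on, so the collider stays closed — the path is blocked at Hh.
Since every path is blocked, d-separation holds.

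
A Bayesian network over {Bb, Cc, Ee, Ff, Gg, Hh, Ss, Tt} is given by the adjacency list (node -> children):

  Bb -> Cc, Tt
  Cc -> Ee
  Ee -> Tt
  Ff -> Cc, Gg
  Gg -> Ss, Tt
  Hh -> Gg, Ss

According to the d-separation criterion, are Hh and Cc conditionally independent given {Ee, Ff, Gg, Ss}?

Yes

Enumerating the 6 paths from Hh to Cc and testing each for blocking by {Ee, Ff, Gg, Ss}:
Path 1: Hh → Ss ← Gg ← Ff → Cc
  Gg is a chain here and Gg is conditioned on, so the path is blocked at Gg.
Path 2: Hh → Ss ← Gg → Tt ← Ee ← Cc
  Gg is a fork here and Gg is conditioned on, so the path is blocked at Gg.
Path 3: Hh → Ss ← Gg → Tt ← Bb → Cc
  Gg is a fork here and Gg is conditioned on, so the path is blocked at Gg.
Path 4: Hh → Gg ← Ff → Cc
  Ff is a fork here and Ff is conditioned on, so the path is blocked at Ff.
Path 5: Hh → Gg → Tt ← Ee ← Cc
  Gg is a chain here and Gg is conditioned on, so the path is blocked at Gg.
Path 6: Hh → Gg → Tt ← Bb → Cc
  Gg is a chain here and Gg is conditioned on, so the path is blocked at Gg.
Every path is blocked, so Hh and Cc are d-separated given {Ee, Ff, Gg, Ss}.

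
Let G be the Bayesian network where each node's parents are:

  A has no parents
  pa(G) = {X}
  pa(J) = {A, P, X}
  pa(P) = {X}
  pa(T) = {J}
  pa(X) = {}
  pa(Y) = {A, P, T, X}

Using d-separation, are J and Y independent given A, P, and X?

No

Enumerating the 6 paths from J to Y and testing each for blocking by {A, P, X}:
Path 1: J → T → Y
  T is a chain and T is not conditioned on — no node blocks this path, so it is active.
Path 2: J ← X → Y
  X is a fork here and X is conditioned on, so the path is blocked at X.
Path 3: J ← X → P → Y
  X is a fork here and X is conditioned on, so the path is blocked at X.
Path 4: J ← A → Y
  A is a fork here and A is conditioned on, so the path is blocked at A.
Path 5: J ← P ← X → Y
  P is a chain here and P is conditioned on, so the path is blocked at P.
Path 6: J ← P → Y
  P is a fork here and P is conditioned on, so the path is blocked at P.
At least one path is unblocked, so d-separation fails.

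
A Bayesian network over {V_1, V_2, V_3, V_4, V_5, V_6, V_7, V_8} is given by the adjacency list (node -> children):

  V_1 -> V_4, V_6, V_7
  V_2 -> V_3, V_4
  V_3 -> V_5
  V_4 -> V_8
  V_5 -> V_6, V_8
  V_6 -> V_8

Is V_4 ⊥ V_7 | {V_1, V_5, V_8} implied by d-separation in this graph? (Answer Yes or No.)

Yes

Enumerating the 5 paths from V_4 to V_7 and testing each for blocking by {V_1, V_5, V_8}:
Path 1: V_4 ← V_1 → V_7
  V_1 is a fork here and V_1 is conditioned on, so the path is blocked at V_1.
Path 2: V_4 → V_8 ← V_6 ← V_1 → V_7
  V_1 is a fork here and V_1 is conditioned on, so the path is blocked at V_1.
Path 3: V_4 → V_8 ← V_5 → V_6 ← V_1 → V_7
  V_5 is a fork here and V_5 is conditioned on, so the path is blocked at V_5.
Path 4: V_4 ← V_2 → V_3 → V_5 → V_6 ← V_1 → V_7
  V_5 is a chain here and V_5 is conditioned on, so the path is blocked at V_5.
Path 5: V_4 ← V_2 → V_3 → V_5 → V_8 ← V_6 ← V_1 → V_7
  V_5 is a chain here and V_5 is conditioned on, so the path is blocked at V_5.
Every path is blocked, so V_4 and V_7 are d-separated given {V_1, V_5, V_8}.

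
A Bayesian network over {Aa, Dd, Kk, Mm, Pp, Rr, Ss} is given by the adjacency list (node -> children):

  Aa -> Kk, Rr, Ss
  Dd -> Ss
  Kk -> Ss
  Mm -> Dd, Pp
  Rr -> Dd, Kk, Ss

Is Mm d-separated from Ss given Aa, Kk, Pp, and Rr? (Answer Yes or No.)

There are 6 undirected paths between Mm and Ss; checking each against the conditioning set {Aa, Kk, Pp, Rr}:
  1. Mm → Dd ← Rr ← Aa → Kk → Ss — Dd:collider[blocks]; Rr:chain[blocks]; Aa:fork[blocks]; Kk:chain[blocks] ⇒ blocked
  2. Mm → Dd ← Rr ← Aa → Ss — Dd:collider[blocks]; Rr:chain[blocks]; Aa:fork[blocks] ⇒ blocked
  3. Mm → Dd ← Rr → Kk ← Aa → Ss — Dd:collider[blocks]; Rr:fork[blocks]; Kk:collider[open]; Aa:fork[blocks] ⇒ blocked
  4. Mm → Dd ← Rr → Kk → Ss — Dd:collider[blocks]; Rr:fork[blocks]; Kk:chain[blocks] ⇒ blocked
  5. Mm → Dd ← Rr → Ss — Dd:collider[blocks]; Rr:fork[blocks] ⇒ blocked
  6. Mm → Dd → Ss — Dd:chain[open] ⇒ active
Since the path Mm → Dd → Ss is active, Mm and Ss are not d-separated given {Aa, Kk, Pp, Rr}.

No — Mm and Ss are not d-separated given {Aa, Kk, Pp, Rr}.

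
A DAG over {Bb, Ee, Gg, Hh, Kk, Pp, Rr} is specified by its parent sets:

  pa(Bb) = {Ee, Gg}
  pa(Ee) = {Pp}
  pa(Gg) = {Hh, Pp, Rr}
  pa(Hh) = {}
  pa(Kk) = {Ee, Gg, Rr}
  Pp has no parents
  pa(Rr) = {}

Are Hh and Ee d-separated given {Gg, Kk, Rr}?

There are 4 undirected paths between Hh and Ee; checking each against the conditioning set {Gg, Kk, Rr}:
Path 1: Hh → Gg ← Pp → Ee
  Gg is a collider and Gg is conditioned on, which opens it; Pp is a fork and Pp is not conditioned on — no node blocks this path, so it is active.
Path 2: Hh → Gg ← Rr → Kk ← Ee
  Rr is a fork here and Rr is conditioned on, so the path is blocked at Rr.
Path 3: Hh → Gg → Kk ← Ee
  Gg is a chain here and Gg is conditioned on, so the path is blocked at Gg.
Path 4: Hh → Gg → Bb ← Ee
  Gg is a chain here and Gg is conditioned on, so the path is blocked at Gg.
At least one path is unblocked, so d-separation fails.

No — Hh and Ee are not d-separated given {Gg, Kk, Rr}.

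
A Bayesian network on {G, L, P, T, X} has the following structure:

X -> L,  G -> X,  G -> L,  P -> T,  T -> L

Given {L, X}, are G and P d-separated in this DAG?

No

2 paths connect G and P; each must be blocked for d-separation to hold:
  1. G → X → L ← T ← P — X:chain[blocks]; L:collider[open]; T:chain[open] ⇒ blocked
  2. G → L ← T ← P — L:collider[open]; T:chain[open] ⇒ active
Because an active path exists, G and P are not d-separated.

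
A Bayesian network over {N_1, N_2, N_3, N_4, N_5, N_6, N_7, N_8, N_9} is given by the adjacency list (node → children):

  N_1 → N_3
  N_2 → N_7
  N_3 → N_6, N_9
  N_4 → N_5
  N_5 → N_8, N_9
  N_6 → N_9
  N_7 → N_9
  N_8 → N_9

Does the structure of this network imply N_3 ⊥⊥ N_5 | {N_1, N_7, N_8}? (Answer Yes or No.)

We examine all 4 paths between N_3 and N_5:
Path 1: N_3 → N_9 ← N_8 ← N_5
  N_9 is a collider here and neither N_9 nor any of its descendants is conditioned on, so the collider stays closed — the path is blocked at N_9.
Path 2: N_3 → N_9 ← N_5
  N_9 is a collider here and neither N_9 nor any of its descendants is conditioned on, so the collider stays closed — the path is blocked at N_9.
Path 3: N_3 → N_6 → N_9 ← N_8 ← N_5
  N_9 is a collider here and neither N_9 nor any of its descendants is conditioned on, so the collider stays closed — the path is blocked at N_9.
Path 4: N_3 → N_6 → N_9 ← N_5
  N_9 is a collider here and neither N_9 nor any of its descendants is conditioned on, so the collider stays closed — the path is blocked at N_9.
Every path is blocked, so N_3 and N_5 are d-separated given {N_1, N_7, N_8}.

Yes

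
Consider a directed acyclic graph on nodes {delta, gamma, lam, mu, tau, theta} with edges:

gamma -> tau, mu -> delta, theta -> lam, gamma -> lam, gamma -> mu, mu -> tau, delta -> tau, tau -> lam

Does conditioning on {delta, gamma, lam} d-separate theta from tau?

No

We examine all 4 paths between theta and tau:
Path 1: theta → lam ← gamma → tau
  gamma is a fork here and gamma is conditioned on, so the path is blocked at gamma.
Path 2: theta → lam ← gamma → mu → tau
  gamma is a fork here and gamma is conditioned on, so the path is blocked at gamma.
Path 3: theta → lam ← gamma → mu → delta → tau
  gamma is a fork here and gamma is conditioned on, so the path is blocked at gamma.
Path 4: theta → lam ← tau
  lam is a collider and lam is conditioned on, which opens it — no node blocks this path, so it is active.
Since the path theta → lam ← tau is active, theta and tau are not d-separated given {delta, gamma, lam}.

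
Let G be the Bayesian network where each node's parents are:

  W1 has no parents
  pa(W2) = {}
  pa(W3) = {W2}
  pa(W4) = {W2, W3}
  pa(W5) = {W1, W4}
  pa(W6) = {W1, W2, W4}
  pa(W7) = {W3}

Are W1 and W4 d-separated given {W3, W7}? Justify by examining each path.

There are 4 undirected paths between W1 and W4; checking each against the conditioning set {W3, W7}:
Path 1: W1 → W5 ← W4
  W5 is a collider here and neither W5 nor any of its descendants is conditioned on, so the collider stays closed — the path is blocked at W5.
Path 2: W1 → W6 ← W4
  W6 is a collider here and neither W6 nor any of its descendants is conditioned on, so the collider stays closed — the path is blocked at W6.
Path 3: W1 → W6 ← W2 → W4
  W6 is a collider here and neither W6 nor any of its descendants is conditioned on, so the collider stays closed — the path is blocked at W6.
Path 4: W1 → W6 ← W2 → W3 → W4
  W6 is a collider here and neither W6 nor any of its descendants is conditioned on, so the collider stays closed — the path is blocked at W6.
Every path is blocked, so W1 and W4 are d-separated given {W3, W7}.

Yes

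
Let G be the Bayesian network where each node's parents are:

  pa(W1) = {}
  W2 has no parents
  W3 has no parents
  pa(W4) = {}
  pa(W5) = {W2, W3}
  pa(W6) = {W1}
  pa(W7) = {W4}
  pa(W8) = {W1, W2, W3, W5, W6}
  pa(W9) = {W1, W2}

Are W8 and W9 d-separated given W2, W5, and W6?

No

Enumerating the 5 paths from W8 to W9 and testing each for blocking by {W2, W5, W6}:
Path 1: W8 ← W2 → W9
  W2 is a fork here and W2 is conditioned on, so the path is blocked at W2.
Path 2: W8 ← W1 → W9
  W1 is a fork and W1 is not conditioned on — no node blocks this path, so it is active.
Path 3: W8 ← W3 → W5 ← W2 → W9
  W2 is a fork here and W2 is conditioned on, so the path is blocked at W2.
Path 4: W8 ← W5 ← W2 → W9
  W5 is a chain here and W5 is conditioned on, so the path is blocked at W5.
Path 5: W8 ← W6 ← W1 → W9
  W6 is a chain here and W6 is conditioned on, so the path is blocked at W6.
At least one path is unblocked, so d-separation fails.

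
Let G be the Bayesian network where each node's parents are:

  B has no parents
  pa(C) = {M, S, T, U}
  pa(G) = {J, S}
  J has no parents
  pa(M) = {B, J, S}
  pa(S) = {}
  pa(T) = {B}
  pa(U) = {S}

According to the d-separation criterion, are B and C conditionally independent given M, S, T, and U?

We examine all 6 paths between B and C:
Path 1: B → T → C
  T is a chain here and T is conditioned on, so the path is blocked at T.
Path 2: B → M ← J → G ← S → C
  G is a collider here and neither G nor any of its descendants is conditioned on, so the collider stays closed — the path is blocked at G.
Path 3: B → M ← J → G ← S → U → C
  G is a collider here and neither G nor any of its descendants is conditioned on, so the collider stays closed — the path is blocked at G.
Path 4: B → M ← S → C
  S is a fork here and S is conditioned on, so the path is blocked at S.
Path 5: B → M ← S → U → C
  S is a fork here and S is conditioned on, so the path is blocked at S.
Path 6: B → M → C
  M is a chain here and M is conditioned on, so the path is blocked at M.
Since every path is blocked, d-separation holds.

Yes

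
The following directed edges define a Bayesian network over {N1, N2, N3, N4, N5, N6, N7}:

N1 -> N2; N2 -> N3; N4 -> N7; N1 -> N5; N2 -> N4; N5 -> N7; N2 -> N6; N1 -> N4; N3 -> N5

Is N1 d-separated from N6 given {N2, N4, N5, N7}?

5 paths connect N1 and N6; each must be blocked for d-separation to hold:
Path 1: N1 → N4 → N7 ← N5 ← N3 ← N2 → N6
  N4 is a chain here and N4 is conditioned on, so the path is blocked at N4.
Path 2: N1 → N4 ← N2 → N6
  N2 is a fork here and N2 is conditioned on, so the path is blocked at N2.
Path 3: N1 → N5 → N7 ← N4 ← N2 → N6
  N5 is a chain here and N5 is conditioned on, so the path is blocked at N5.
Path 4: N1 → N5 ← N3 ← N2 → N6
  N2 is a fork here and N2 is conditioned on, so the path is blocked at N2.
Path 5: N1 → N2 → N6
  N2 is a chain here and N2 is conditioned on, so the path is blocked at N2.
Since every path is blocked, d-separation holds.

Yes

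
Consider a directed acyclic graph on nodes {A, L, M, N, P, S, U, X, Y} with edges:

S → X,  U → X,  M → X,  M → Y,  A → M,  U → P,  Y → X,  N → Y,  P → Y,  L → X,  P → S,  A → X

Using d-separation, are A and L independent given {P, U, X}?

5 paths connect A and L; each must be blocked for d-separation to hold:
Path 1: A → X ← L
  X is a collider and X is conditioned on, which opens it — no node blocks this path, so it is active.
Path 2: A → M → X ← L
  M is a chain and M is not conditioned on; X is a collider and X is conditioned on, which opens it — no node blocks this path, so it is active.
Path 3: A → M → Y → X ← L
  M is a chain and M is not conditioned on; Y is a chain and Y is not conditioned on; X is a collider and X is conditioned on, which opens it — no node blocks this path, so it is active.
Path 4: A → M → Y ← P → S → X ← L
  P is a fork here and P is conditioned on, so the path is blocked at P.
Path 5: A → M → Y ← P ← U → X ← L
  P is a chain here and P is conditioned on, so the path is blocked at P.
Since the path A → X ← L is active, A and L are not d-separated given {P, U, X}.

No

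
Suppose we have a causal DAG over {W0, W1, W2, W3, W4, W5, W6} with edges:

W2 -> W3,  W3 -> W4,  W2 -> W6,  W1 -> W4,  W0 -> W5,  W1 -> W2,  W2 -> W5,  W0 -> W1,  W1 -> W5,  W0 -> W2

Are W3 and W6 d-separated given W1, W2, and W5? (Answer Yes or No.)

Yes — W3 and W6 are d-separated given {W1, W2, W5}.

There are 6 undirected paths between W3 and W6; checking each against the conditioning set {W1, W2, W5}:
  1. W3 → W4 ← W1 → W5 ← W0 → W2 → W6 — W4:collider[blocks]; W1:fork[blocks]; W5:collider[open]; W0:fork[open]; W2:chain[blocks] ⇒ blocked
  2. W3 → W4 ← W1 → W5 ← W2 → W6 — W4:collider[blocks]; W1:fork[blocks]; W5:collider[open]; W2:fork[blocks] ⇒ blocked
  3. W3 → W4 ← W1 ← W0 → W5 ← W2 → W6 — W4:collider[blocks]; W1:chain[blocks]; W0:fork[open]; W5:collider[open]; W2:fork[blocks] ⇒ blocked
  4. W3 → W4 ← W1 ← W0 → W2 → W6 — W4:collider[blocks]; W1:chain[blocks]; W0:fork[open]; W2:chain[blocks] ⇒ blocked
  5. W3 → W4 ← W1 → W2 → W6 — W4:collider[blocks]; W1:fork[blocks]; W2:chain[blocks] ⇒ blocked
  6. W3 ← W2 → W6 — W2:fork[blocks] ⇒ blocked
Every path is blocked, so W3 and W6 are d-separated given {W1, W2, W5}.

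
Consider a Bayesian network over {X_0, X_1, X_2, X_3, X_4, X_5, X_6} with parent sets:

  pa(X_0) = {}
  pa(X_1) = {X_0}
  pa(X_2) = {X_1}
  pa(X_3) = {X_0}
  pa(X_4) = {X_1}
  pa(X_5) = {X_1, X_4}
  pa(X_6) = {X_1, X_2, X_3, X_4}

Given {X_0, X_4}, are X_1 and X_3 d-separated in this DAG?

5 paths connect X_1 and X_3; each must be blocked for d-separation to hold:
  1. X_1 → X_5 ← X_4 → X_6 ← X_3 — X_5:collider[blocks]; X_4:fork[blocks]; X_6:collider[blocks] ⇒ blocked
  2. X_1 ← X_0 → X_3 — X_0:fork[blocks] ⇒ blocked
  3. X_1 → X_4 → X_6 ← X_3 — X_4:chain[blocks]; X_6:collider[blocks] ⇒ blocked
  4. X_1 → X_2 → X_6 ← X_3 — X_2:chain[open]; X_6:collider[blocks] ⇒ blocked
  5. X_1 → X_6 ← X_3 — X_6:collider[blocks] ⇒ blocked
Every path is blocked, so X_1 and X_3 are d-separated given {X_0, X_4}.

Yes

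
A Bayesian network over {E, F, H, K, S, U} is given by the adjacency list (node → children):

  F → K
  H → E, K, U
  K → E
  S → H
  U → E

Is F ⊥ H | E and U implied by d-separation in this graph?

No

Enumerating the 3 paths from F to H and testing each for blocking by {E, U}:
  1. F → K → E ← U ← H — K:chain[open]; E:collider[open]; U:chain[blocks] ⇒ blocked
  2. F → K → E ← H — K:chain[open]; E:collider[open] ⇒ active
  3. F → K ← H — K:collider[open] ⇒ active
Because an active path exists, F and H are not d-separated.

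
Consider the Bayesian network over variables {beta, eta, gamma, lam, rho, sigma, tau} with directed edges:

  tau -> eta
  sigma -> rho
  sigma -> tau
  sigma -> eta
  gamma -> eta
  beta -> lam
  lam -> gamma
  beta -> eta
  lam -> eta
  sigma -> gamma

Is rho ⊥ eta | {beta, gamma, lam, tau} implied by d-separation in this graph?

Enumerating the 5 paths from rho to eta and testing each for blocking by {beta, gamma, lam, tau}:
  1. rho ← sigma → gamma ← lam ← beta → eta — sigma:fork[open]; gamma:collider[open]; lam:chain[blocks]; beta:fork[blocks] ⇒ blocked
  2. rho ← sigma → gamma ← lam → eta — sigma:fork[open]; gamma:collider[open]; lam:fork[blocks] ⇒ blocked
  3. rho ← sigma → gamma → eta — sigma:fork[open]; gamma:chain[blocks] ⇒ blocked
  4. rho ← sigma → tau → eta — sigma:fork[open]; tau:chain[blocks] ⇒ blocked
  5. rho ← sigma → eta — sigma:fork[open] ⇒ active
At least one path is unblocked, so d-separation fails.

No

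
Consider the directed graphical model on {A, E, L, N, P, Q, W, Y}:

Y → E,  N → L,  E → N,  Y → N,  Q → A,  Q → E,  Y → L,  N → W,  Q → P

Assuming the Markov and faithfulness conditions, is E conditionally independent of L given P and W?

There are 4 undirected paths between E and L; checking each against the conditioning set {P, W}:
Path 1: E → N ← Y → L
  N is a collider and its descendant W is conditioned on, which opens it; Y is a fork and Y is not conditioned on — no node blocks this path, so it is active.
Path 2: E → N → L
  N is a chain and N is not conditioned on — no node blocks this path, so it is active.
Path 3: E ← Y → N → L
  Y is a fork and Y is not conditioned on; N is a chain and N is not conditioned on — no node blocks this path, so it is active.
Path 4: E ← Y → L
  Y is a fork and Y is not conditioned on — no node blocks this path, so it is active.
Since the path E → N ← Y → L is active, E and L are not d-separated given {P, W}.

No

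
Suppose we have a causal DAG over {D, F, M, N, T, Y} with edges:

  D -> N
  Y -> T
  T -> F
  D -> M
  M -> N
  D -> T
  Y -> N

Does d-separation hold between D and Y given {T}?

3 paths connect D and Y; each must be blocked for d-separation to hold:
Path 1: D → T ← Y
  T is a collider and T is conditioned on, which opens it — no node blocks this path, so it is active.
Path 2: D → M → N ← Y
  N is a collider here and neither N nor any of its descendants is conditioned on, so the collider stays closed — the path is blocked at N.
Path 3: D → N ← Y
  N is a collider here and neither N nor any of its descendants is conditioned on, so the collider stays closed — the path is blocked at N.
At least one path is unblocked, so d-separation fails.

No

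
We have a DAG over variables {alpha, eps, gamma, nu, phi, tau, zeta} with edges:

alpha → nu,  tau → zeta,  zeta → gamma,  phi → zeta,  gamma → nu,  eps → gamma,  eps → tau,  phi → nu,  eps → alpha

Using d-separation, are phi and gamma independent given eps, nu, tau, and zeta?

There are 6 undirected paths between phi and gamma; checking each against the conditioning set {eps, nu, tau, zeta}:
Path 1: phi → zeta ← tau ← eps → gamma
  tau is a chain here and tau is conditioned on, so the path is blocked at tau.
Path 2: phi → zeta ← tau ← eps → alpha → nu ← gamma
  tau is a chain here and tau is conditioned on, so the path is blocked at tau.
Path 3: phi → zeta → gamma
  zeta is a chain here and zeta is conditioned on, so the path is blocked at zeta.
Path 4: phi → nu ← gamma
  nu is a collider and nu is conditioned on, which opens it — no node blocks this path, so it is active.
Path 5: phi → nu ← alpha ← eps → tau → zeta → gamma
  eps is a fork here and eps is conditioned on, so the path is blocked at eps.
Path 6: phi → nu ← alpha ← eps → gamma
  eps is a fork here and eps is conditioned on, so the path is blocked at eps.
Because an active path exists, phi and gamma are not d-separated.

No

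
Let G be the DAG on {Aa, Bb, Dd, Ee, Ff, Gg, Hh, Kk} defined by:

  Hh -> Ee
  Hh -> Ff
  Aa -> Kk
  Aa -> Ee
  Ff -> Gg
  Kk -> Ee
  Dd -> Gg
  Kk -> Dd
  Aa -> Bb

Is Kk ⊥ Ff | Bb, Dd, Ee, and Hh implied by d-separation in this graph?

3 paths connect Kk and Ff; each must be blocked for d-separation to hold:
Path 1: Kk ← Aa → Ee ← Hh → Ff
  Hh is a fork here and Hh is conditioned on, so the path is blocked at Hh.
Path 2: Kk → Dd → Gg ← Ff
  Dd is a chain here and Dd is conditioned on, so the path is blocked at Dd.
Path 3: Kk → Ee ← Hh → Ff
  Hh is a fork here and Hh is conditioned on, so the path is blocked at Hh.
Every path is blocked, so Kk and Ff are d-separated given {Bb, Dd, Ee, Hh}.

Yes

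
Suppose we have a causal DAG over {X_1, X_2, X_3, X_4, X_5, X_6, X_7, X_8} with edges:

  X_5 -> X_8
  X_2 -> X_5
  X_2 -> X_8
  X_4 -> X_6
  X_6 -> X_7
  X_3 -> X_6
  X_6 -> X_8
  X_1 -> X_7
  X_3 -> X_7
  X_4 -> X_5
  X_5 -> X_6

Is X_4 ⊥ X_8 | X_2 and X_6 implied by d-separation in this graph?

There are 6 undirected paths between X_4 and X_8; checking each against the conditioning set {X_2, X_6}:
Path 1: X_4 → X_5 → X_8
  X_5 is a chain and X_5 is not conditioned on — no node blocks this path, so it is active.
Path 2: X_4 → X_5 ← X_2 → X_8
  X_2 is a fork here and X_2 is conditioned on, so the path is blocked at X_2.
Path 3: X_4 → X_5 → X_6 → X_8
  X_6 is a chain here and X_6 is conditioned on, so the path is blocked at X_6.
Path 4: X_4 → X_6 ← X_5 → X_8
  X_6 is a collider and X_6 is conditioned on, which opens it; X_5 is a fork and X_5 is not conditioned on — no node blocks this path, so it is active.
Path 5: X_4 → X_6 ← X_5 ← X_2 → X_8
  X_2 is a fork here and X_2 is conditioned on, so the path is blocked at X_2.
Path 6: X_4 → X_6 → X_8
  X_6 is a chain here and X_6 is conditioned on, so the path is blocked at X_6.
Because an active path exists, X_4 and X_8 are not d-separated.

No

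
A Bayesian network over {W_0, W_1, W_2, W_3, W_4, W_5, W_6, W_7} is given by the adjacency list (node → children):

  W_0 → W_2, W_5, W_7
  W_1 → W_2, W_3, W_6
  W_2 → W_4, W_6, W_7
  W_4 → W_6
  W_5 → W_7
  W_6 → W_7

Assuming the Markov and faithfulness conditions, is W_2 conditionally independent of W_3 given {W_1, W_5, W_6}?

Yes

6 paths connect W_2 and W_3; each must be blocked for d-separation to hold:
Path 1: W_2 → W_7 ← W_6 ← W_1 → W_3
  W_7 is a collider here and neither W_7 nor any of its descendants is conditioned on, so the collider stays closed — the path is blocked at W_7.
Path 2: W_2 → W_4 → W_6 ← W_1 → W_3
  W_1 is a fork here and W_1 is conditioned on, so the path is blocked at W_1.
Path 3: W_2 → W_6 ← W_1 → W_3
  W_1 is a fork here and W_1 is conditioned on, so the path is blocked at W_1.
Path 4: W_2 ← W_1 → W_3
  W_1 is a fork here and W_1 is conditioned on, so the path is blocked at W_1.
Path 5: W_2 ← W_0 → W_7 ← W_6 ← W_1 → W_3
  W_7 is a collider here and neither W_7 nor any of its descendants is conditioned on, so the collider stays closed — the path is blocked at W_7.
Path 6: W_2 ← W_0 → W_5 → W_7 ← W_6 ← W_1 → W_3
  W_5 is a chain here and W_5 is conditioned on, so the path is blocked at W_5.
Since every path is blocked, d-separation holds.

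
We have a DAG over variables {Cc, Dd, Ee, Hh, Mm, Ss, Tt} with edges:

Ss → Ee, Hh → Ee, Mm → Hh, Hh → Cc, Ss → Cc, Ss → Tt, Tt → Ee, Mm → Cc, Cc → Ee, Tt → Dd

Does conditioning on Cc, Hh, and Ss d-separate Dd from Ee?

No

We examine all 5 paths between Dd and Ee:
Path 1: Dd ← Tt → Ee
  Tt is a fork and Tt is not conditioned on — no node blocks this path, so it is active.
Path 2: Dd ← Tt ← Ss → Ee
  Ss is a fork here and Ss is conditioned on, so the path is blocked at Ss.
Path 3: Dd ← Tt ← Ss → Cc → Ee
  Ss is a fork here and Ss is conditioned on, so the path is blocked at Ss.
Path 4: Dd ← Tt ← Ss → Cc ← Mm → Hh → Ee
  Ss is a fork here and Ss is conditioned on, so the path is blocked at Ss.
Path 5: Dd ← Tt ← Ss → Cc ← Hh → Ee
  Ss is a fork here and Ss is conditioned on, so the path is blocked at Ss.
Since the path Dd ← Tt → Ee is active, Dd and Ee are not d-separated given {Cc, Hh, Ss}.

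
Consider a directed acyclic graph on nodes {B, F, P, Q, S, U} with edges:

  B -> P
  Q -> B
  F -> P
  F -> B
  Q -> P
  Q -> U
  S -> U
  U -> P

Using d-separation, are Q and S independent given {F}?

Yes

Enumerating the 4 paths from Q to S and testing each for blocking by {F}:
  1. Q → P ← U ← S — P:collider[blocks]; U:chain[open] ⇒ blocked
  2. Q → U ← S — U:collider[blocks] ⇒ blocked
  3. Q → B → P ← U ← S — B:chain[open]; P:collider[blocks]; U:chain[open] ⇒ blocked
  4. Q → B ← F → P ← U ← S — B:collider[blocks]; F:fork[blocks]; P:collider[blocks]; U:chain[open] ⇒ blocked
Every path is blocked, so Q and S are d-separated given {F}.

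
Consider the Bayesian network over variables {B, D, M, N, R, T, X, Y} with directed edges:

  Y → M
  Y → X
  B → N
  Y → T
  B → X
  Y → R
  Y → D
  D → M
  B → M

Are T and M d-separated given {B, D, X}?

No — T and M are not d-separated given {B, D, X}.

There are 3 undirected paths between T and M; checking each against the conditioning set {B, D, X}:
Path 1: T ← Y → D → M
  D is a chain here and D is conditioned on, so the path is blocked at D.
Path 2: T ← Y → M
  Y is a fork and Y is not conditioned on — no node blocks this path, so it is active.
Path 3: T ← Y → X ← B → M
  B is a fork here and B is conditioned on, so the path is blocked at B.
At least one path is unblocked, so d-separation fails.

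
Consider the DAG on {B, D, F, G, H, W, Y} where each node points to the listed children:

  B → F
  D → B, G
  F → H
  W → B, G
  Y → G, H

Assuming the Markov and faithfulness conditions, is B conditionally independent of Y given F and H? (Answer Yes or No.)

We examine all 3 paths between B and Y:
  1. B ← D → G ← Y — D:fork[open]; G:collider[blocks] ⇒ blocked
  2. B → F → H ← Y — F:chain[blocks]; H:collider[open] ⇒ blocked
  3. B ← W → G ← Y — W:fork[open]; G:collider[blocks] ⇒ blocked
All paths are blocked; B ⊥ Y | {F, H} holds.

Yes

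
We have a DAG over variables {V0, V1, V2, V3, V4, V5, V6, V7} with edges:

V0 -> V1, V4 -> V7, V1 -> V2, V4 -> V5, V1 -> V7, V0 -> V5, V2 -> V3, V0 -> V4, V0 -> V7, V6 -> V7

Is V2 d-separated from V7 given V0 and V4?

No

We examine all 4 paths between V2 and V7:
Path 1: V2 ← V1 ← V0 → V5 ← V4 → V7
  V0 is a fork here and V0 is conditioned on, so the path is blocked at V0.
Path 2: V2 ← V1 ← V0 → V4 → V7
  V0 is a fork here and V0 is conditioned on, so the path is blocked at V0.
Path 3: V2 ← V1 ← V0 → V7
  V0 is a fork here and V0 is conditioned on, so the path is blocked at V0.
Path 4: V2 ← V1 → V7
  V1 is a fork and V1 is not conditioned on — no node blocks this path, so it is active.
At least one path is unblocked, so d-separation fails.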